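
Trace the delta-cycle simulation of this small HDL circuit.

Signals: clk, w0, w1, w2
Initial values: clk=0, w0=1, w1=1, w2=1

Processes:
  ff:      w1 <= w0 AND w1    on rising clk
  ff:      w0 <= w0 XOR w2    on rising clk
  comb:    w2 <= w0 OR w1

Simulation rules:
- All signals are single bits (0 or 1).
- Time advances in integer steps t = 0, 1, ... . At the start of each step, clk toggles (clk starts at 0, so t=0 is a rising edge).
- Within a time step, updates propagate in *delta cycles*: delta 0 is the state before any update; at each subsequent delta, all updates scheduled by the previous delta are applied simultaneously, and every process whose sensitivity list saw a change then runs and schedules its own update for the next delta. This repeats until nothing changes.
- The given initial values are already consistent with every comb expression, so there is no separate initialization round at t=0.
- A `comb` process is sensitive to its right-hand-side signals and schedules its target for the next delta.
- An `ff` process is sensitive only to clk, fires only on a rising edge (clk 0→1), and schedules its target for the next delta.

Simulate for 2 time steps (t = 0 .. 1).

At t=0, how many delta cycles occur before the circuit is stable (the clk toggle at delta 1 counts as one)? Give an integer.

t0.Δ0 w1=1 w0=1 clk=0 w2=1
t0.Δ1 w1=1 w0=1 clk=1 w2=1
t0.Δ2 w1=1 w0=0 clk=1 w2=1
t1.Δ0 w1=1 w0=0 clk=1 w2=1
t1.Δ1 w1=1 w0=0 clk=0 w2=1

2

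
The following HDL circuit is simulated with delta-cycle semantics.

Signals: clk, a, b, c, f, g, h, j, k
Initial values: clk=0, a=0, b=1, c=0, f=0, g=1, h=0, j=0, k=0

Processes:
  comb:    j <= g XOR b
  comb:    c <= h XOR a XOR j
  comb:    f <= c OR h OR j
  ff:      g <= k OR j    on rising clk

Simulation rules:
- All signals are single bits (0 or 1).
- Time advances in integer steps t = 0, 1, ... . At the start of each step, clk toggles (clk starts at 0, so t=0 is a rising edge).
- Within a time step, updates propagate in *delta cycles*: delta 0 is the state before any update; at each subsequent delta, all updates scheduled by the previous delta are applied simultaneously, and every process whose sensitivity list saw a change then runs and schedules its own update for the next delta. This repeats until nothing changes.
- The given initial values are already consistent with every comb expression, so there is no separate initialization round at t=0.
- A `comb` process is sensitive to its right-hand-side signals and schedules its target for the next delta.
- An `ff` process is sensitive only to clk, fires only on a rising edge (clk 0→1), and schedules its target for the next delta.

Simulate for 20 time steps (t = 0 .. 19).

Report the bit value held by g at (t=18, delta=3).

[bits: f,k,a,c,h,clk,j,b,g]
t=0: Δ0=000000011 Δ1=000001011 Δ2=000001010 Δ3=000001110 Δ4=100101110 | 4Δ
t=1: Δ0=100101110 Δ1=100100110 | 1Δ
t=2: Δ0=100100110 Δ1=100101110 Δ2=100101111 Δ3=100101011 Δ4=100001011 Δ5=000001011 | 5Δ
t=3: Δ0=000001011 Δ1=000000011 | 1Δ
t=4: Δ0=000000011 Δ1=000001011 Δ2=000001010 Δ3=000001110 Δ4=100101110 | 4Δ
t=5: Δ0=100101110 Δ1=100100110 | 1Δ
t=6: Δ0=100100110 Δ1=100101110 Δ2=100101111 Δ3=100101011 Δ4=100001011 Δ5=000001011 | 5Δ
t=7: Δ0=000001011 Δ1=000000011 | 1Δ
t=8: Δ0=000000011 Δ1=000001011 Δ2=000001010 Δ3=000001110 Δ4=100101110 | 4Δ
t=9: Δ0=100101110 Δ1=100100110 | 1Δ
t=10: Δ0=100100110 Δ1=100101110 Δ2=100101111 Δ3=100101011 Δ4=100001011 Δ5=000001011 | 5Δ
t=11: Δ0=000001011 Δ1=000000011 | 1Δ
t=12: Δ0=000000011 Δ1=000001011 Δ2=000001010 Δ3=000001110 Δ4=100101110 | 4Δ
t=13: Δ0=100101110 Δ1=100100110 | 1Δ
t=14: Δ0=100100110 Δ1=100101110 Δ2=100101111 Δ3=100101011 Δ4=100001011 Δ5=000001011 | 5Δ
t=15: Δ0=000001011 Δ1=000000011 | 1Δ
t=16: Δ0=000000011 Δ1=000001011 Δ2=000001010 Δ3=000001110 Δ4=100101110 | 4Δ
t=17: Δ0=100101110 Δ1=100100110 | 1Δ
t=18: Δ0=100100110 Δ1=100101110 Δ2=100101111 Δ3=100101011 Δ4=100001011 Δ5=000001011 | 5Δ
t=19: Δ0=000001011 Δ1=000000011 | 1Δ

1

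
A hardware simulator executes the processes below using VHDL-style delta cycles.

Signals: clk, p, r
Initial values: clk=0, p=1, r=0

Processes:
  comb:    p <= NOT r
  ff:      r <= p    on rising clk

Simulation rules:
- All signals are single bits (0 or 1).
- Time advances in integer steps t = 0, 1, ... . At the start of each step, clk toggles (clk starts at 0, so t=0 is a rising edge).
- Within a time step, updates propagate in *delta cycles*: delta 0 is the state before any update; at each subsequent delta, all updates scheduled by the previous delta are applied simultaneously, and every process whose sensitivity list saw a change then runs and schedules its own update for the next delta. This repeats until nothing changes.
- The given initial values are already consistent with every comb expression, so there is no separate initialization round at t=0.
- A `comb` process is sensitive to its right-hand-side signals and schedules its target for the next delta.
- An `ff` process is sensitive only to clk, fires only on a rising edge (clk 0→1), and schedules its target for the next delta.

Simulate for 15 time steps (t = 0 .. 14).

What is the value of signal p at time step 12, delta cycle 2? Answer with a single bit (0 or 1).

t=0 Δ0: r=0 p=1 clk=0
  Δ1: clk:0→1
  Δ2: r:0→1
  Δ3: p:1→0
  (3Δ to stable)
t=1 Δ0: r=1 p=0 clk=1
  Δ1: clk:1→0
  (1Δ to stable)
t=2 Δ0: r=1 p=0 clk=0
  Δ1: clk:0→1
  Δ2: r:1→0
  Δ3: p:0→1
  (3Δ to stable)
t=3 Δ0: r=0 p=1 clk=1
  Δ1: clk:1→0
  (1Δ to stable)
t=4 Δ0: r=0 p=1 clk=0
  Δ1: clk:0→1
  Δ2: r:0→1
  Δ3: p:1→0
  (3Δ to stable)
t=5 Δ0: r=1 p=0 clk=1
  Δ1: clk:1→0
  (1Δ to stable)
t=6 Δ0: r=1 p=0 clk=0
  Δ1: clk:0→1
  Δ2: r:1→0
  Δ3: p:0→1
  (3Δ to stable)
t=7 Δ0: r=0 p=1 clk=1
  Δ1: clk:1→0
  (1Δ to stable)
t=8 Δ0: r=0 p=1 clk=0
  Δ1: clk:0→1
  Δ2: r:0→1
  Δ3: p:1→0
  (3Δ to stable)
t=9 Δ0: r=1 p=0 clk=1
  Δ1: clk:1→0
  (1Δ to stable)
t=10 Δ0: r=1 p=0 clk=0
  Δ1: clk:0→1
  Δ2: r:1→0
  Δ3: p:0→1
  (3Δ to stable)
t=11 Δ0: r=0 p=1 clk=1
  Δ1: clk:1→0
  (1Δ to stable)
t=12 Δ0: r=0 p=1 clk=0
  Δ1: clk:0→1
  Δ2: r:0→1
  Δ3: p:1→0
  (3Δ to stable)
t=13 Δ0: r=1 p=0 clk=1
  Δ1: clk:1→0
  (1Δ to stable)
t=14 Δ0: r=1 p=0 clk=0
  Δ1: clk:0→1
  Δ2: r:1→0
  Δ3: p:0→1
  (3Δ to stable)

1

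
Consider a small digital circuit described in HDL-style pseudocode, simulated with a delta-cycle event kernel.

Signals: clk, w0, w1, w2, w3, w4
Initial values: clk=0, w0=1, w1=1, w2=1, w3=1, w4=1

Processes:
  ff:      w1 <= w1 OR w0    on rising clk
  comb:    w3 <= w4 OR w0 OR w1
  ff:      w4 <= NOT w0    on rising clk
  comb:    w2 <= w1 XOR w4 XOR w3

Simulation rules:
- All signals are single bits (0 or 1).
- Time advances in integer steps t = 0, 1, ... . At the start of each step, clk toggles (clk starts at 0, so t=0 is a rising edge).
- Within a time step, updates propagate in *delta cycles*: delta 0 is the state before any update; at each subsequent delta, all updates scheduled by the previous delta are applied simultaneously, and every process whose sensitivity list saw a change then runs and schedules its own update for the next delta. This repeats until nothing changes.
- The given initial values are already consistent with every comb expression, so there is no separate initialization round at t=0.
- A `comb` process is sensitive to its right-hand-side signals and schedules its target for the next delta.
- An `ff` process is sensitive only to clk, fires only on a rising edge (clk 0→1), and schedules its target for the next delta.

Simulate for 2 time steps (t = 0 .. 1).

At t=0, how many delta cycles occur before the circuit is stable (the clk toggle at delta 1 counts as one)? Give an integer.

3

t=0 Δ0: w1=1 w0=1 w4=1 w3=1 clk=0 w2=1
  Δ1: clk:0→1
  Δ2: w4:1→0
  Δ3: w2:1→0
  (3Δ to stable)
t=1 Δ0: w1=1 w0=1 w4=0 w3=1 clk=1 w2=0
  Δ1: clk:1→0
  (1Δ to stable)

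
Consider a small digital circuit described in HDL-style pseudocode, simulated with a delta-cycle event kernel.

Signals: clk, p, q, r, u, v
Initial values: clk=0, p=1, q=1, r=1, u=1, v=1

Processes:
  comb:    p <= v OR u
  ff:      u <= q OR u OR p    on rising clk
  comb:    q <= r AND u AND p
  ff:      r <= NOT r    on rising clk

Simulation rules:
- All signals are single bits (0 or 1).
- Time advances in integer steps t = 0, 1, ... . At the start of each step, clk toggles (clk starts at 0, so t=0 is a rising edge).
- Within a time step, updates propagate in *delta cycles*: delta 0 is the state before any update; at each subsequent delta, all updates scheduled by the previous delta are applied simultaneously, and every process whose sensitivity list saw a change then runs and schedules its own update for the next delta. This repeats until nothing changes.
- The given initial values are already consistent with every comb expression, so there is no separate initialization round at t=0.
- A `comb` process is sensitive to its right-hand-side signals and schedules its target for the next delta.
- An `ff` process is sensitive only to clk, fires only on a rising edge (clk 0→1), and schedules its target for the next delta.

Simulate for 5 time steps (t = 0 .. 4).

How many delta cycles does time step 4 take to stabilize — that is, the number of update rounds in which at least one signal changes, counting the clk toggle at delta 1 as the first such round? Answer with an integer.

t=0 Δ0: clk=0 r=1 v=1 p=1 q=1 u=1
  Δ1: clk:0→1
  Δ2: r:1→0
  Δ3: q:1→0
  (3Δ to stable)
t=1 Δ0: clk=1 r=0 v=1 p=1 q=0 u=1
  Δ1: clk:1→0
  (1Δ to stable)
t=2 Δ0: clk=0 r=0 v=1 p=1 q=0 u=1
  Δ1: clk:0→1
  Δ2: r:0→1
  Δ3: q:0→1
  (3Δ to stable)
t=3 Δ0: clk=1 r=1 v=1 p=1 q=1 u=1
  Δ1: clk:1→0
  (1Δ to stable)
t=4 Δ0: clk=0 r=1 v=1 p=1 q=1 u=1
  Δ1: clk:0→1
  Δ2: r:1→0
  Δ3: q:1→0
  (3Δ to stable)

3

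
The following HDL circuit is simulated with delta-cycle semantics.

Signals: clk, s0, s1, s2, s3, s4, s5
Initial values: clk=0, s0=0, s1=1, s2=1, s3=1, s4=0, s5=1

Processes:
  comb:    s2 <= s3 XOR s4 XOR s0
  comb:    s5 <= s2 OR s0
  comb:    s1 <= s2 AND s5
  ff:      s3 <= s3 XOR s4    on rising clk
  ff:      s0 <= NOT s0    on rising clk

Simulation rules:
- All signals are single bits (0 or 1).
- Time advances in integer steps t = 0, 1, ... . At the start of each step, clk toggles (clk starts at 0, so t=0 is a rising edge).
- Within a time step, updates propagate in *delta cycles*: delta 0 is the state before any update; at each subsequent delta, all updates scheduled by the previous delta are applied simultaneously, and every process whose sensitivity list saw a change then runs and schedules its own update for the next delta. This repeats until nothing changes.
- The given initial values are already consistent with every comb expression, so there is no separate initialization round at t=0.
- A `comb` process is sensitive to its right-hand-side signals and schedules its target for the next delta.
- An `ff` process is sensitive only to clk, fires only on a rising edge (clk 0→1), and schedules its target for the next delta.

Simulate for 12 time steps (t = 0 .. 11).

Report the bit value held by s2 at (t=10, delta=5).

1

t0.Δ0 s0=0 clk=0 s3=1 s2=1 s1=1 s5=1 s4=0
t0.Δ1 s0=0 clk=1 s3=1 s2=1 s1=1 s5=1 s4=0
t0.Δ2 s0=1 clk=1 s3=1 s2=1 s1=1 s5=1 s4=0
t0.Δ3 s0=1 clk=1 s3=1 s2=0 s1=1 s5=1 s4=0
t0.Δ4 s0=1 clk=1 s3=1 s2=0 s1=0 s5=1 s4=0
t1.Δ0 s0=1 clk=1 s3=1 s2=0 s1=0 s5=1 s4=0
t1.Δ1 s0=1 clk=0 s3=1 s2=0 s1=0 s5=1 s4=0
t2.Δ0 s0=1 clk=0 s3=1 s2=0 s1=0 s5=1 s4=0
t2.Δ1 s0=1 clk=1 s3=1 s2=0 s1=0 s5=1 s4=0
t2.Δ2 s0=0 clk=1 s3=1 s2=0 s1=0 s5=1 s4=0
t2.Δ3 s0=0 clk=1 s3=1 s2=1 s1=0 s5=0 s4=0
t2.Δ4 s0=0 clk=1 s3=1 s2=1 s1=0 s5=1 s4=0
t2.Δ5 s0=0 clk=1 s3=1 s2=1 s1=1 s5=1 s4=0
t3.Δ0 s0=0 clk=1 s3=1 s2=1 s1=1 s5=1 s4=0
t3.Δ1 s0=0 clk=0 s3=1 s2=1 s1=1 s5=1 s4=0
t4.Δ0 s0=0 clk=0 s3=1 s2=1 s1=1 s5=1 s4=0
t4.Δ1 s0=0 clk=1 s3=1 s2=1 s1=1 s5=1 s4=0
t4.Δ2 s0=1 clk=1 s3=1 s2=1 s1=1 s5=1 s4=0
t4.Δ3 s0=1 clk=1 s3=1 s2=0 s1=1 s5=1 s4=0
t4.Δ4 s0=1 clk=1 s3=1 s2=0 s1=0 s5=1 s4=0
t5.Δ0 s0=1 clk=1 s3=1 s2=0 s1=0 s5=1 s4=0
t5.Δ1 s0=1 clk=0 s3=1 s2=0 s1=0 s5=1 s4=0
t6.Δ0 s0=1 clk=0 s3=1 s2=0 s1=0 s5=1 s4=0
t6.Δ1 s0=1 clk=1 s3=1 s2=0 s1=0 s5=1 s4=0
t6.Δ2 s0=0 clk=1 s3=1 s2=0 s1=0 s5=1 s4=0
t6.Δ3 s0=0 clk=1 s3=1 s2=1 s1=0 s5=0 s4=0
t6.Δ4 s0=0 clk=1 s3=1 s2=1 s1=0 s5=1 s4=0
t6.Δ5 s0=0 clk=1 s3=1 s2=1 s1=1 s5=1 s4=0
t7.Δ0 s0=0 clk=1 s3=1 s2=1 s1=1 s5=1 s4=0
t7.Δ1 s0=0 clk=0 s3=1 s2=1 s1=1 s5=1 s4=0
t8.Δ0 s0=0 clk=0 s3=1 s2=1 s1=1 s5=1 s4=0
t8.Δ1 s0=0 clk=1 s3=1 s2=1 s1=1 s5=1 s4=0
t8.Δ2 s0=1 clk=1 s3=1 s2=1 s1=1 s5=1 s4=0
t8.Δ3 s0=1 clk=1 s3=1 s2=0 s1=1 s5=1 s4=0
t8.Δ4 s0=1 clk=1 s3=1 s2=0 s1=0 s5=1 s4=0
t9.Δ0 s0=1 clk=1 s3=1 s2=0 s1=0 s5=1 s4=0
t9.Δ1 s0=1 clk=0 s3=1 s2=0 s1=0 s5=1 s4=0
t10.Δ0 s0=1 clk=0 s3=1 s2=0 s1=0 s5=1 s4=0
t10.Δ1 s0=1 clk=1 s3=1 s2=0 s1=0 s5=1 s4=0
t10.Δ2 s0=0 clk=1 s3=1 s2=0 s1=0 s5=1 s4=0
t10.Δ3 s0=0 clk=1 s3=1 s2=1 s1=0 s5=0 s4=0
t10.Δ4 s0=0 clk=1 s3=1 s2=1 s1=0 s5=1 s4=0
t10.Δ5 s0=0 clk=1 s3=1 s2=1 s1=1 s5=1 s4=0
t11.Δ0 s0=0 clk=1 s3=1 s2=1 s1=1 s5=1 s4=0
t11.Δ1 s0=0 clk=0 s3=1 s2=1 s1=1 s5=1 s4=0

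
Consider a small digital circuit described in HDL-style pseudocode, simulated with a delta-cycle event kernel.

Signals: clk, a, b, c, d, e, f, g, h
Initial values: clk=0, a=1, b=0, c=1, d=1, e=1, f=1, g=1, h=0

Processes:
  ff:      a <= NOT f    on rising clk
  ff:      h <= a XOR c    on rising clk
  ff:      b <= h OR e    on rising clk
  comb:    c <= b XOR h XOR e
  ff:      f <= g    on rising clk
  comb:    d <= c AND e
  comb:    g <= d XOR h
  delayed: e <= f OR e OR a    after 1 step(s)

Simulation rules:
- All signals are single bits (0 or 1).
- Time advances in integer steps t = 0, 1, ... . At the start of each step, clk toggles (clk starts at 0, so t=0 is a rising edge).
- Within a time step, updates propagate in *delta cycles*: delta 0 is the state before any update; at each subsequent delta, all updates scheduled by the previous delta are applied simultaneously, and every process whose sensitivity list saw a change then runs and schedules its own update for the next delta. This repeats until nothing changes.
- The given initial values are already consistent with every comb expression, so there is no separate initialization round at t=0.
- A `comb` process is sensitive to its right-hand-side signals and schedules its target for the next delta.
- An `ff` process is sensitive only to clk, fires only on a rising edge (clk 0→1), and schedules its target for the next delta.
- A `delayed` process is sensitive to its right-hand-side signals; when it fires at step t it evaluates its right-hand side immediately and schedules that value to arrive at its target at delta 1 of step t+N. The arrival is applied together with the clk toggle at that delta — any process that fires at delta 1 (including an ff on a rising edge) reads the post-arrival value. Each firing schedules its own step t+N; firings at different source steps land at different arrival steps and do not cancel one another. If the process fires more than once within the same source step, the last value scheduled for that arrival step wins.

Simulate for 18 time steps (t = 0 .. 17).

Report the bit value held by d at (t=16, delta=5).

0

[bits: h,b,e,clk,c,g,f,d,a]
t=0: Δ0=001011111 Δ1=001111111 Δ2=011111110 Δ3=011101110 Δ4=011101100 Δ5=011100100 | 5Δ
t=1: Δ0=011100100 Δ1=011000100 | 1Δ
t=2: Δ0=011000100 Δ1=011100100 Δ2=011100000 | 2Δ
t=3: Δ0=011100000 Δ1=011000000 | 1Δ
t=4: Δ0=011000000 Δ1=011100000 Δ2=011100001 | 2Δ
t=5: Δ0=011100001 Δ1=011000001 | 1Δ
t=6: Δ0=011000001 Δ1=011100001 Δ2=111100001 Δ3=111111001 Δ4=111111011 Δ5=111110011 | 5Δ
t=7: Δ0=111110011 Δ1=111010011 | 1Δ
t=8: Δ0=111010011 Δ1=111110011 Δ2=011110011 Δ3=011101011 Δ4=011101001 Δ5=011100001 | 5Δ
t=9: Δ0=011100001 Δ1=011000001 | 1Δ
t=10: Δ0=011000001 Δ1=011100001 Δ2=111100001 Δ3=111111001 Δ4=111111011 Δ5=111110011 | 5Δ
t=11: Δ0=111110011 Δ1=111010011 | 1Δ
t=12: Δ0=111010011 Δ1=111110011 Δ2=011110011 Δ3=011101011 Δ4=011101001 Δ5=011100001 | 5Δ
t=13: Δ0=011100001 Δ1=011000001 | 1Δ
t=14: Δ0=011000001 Δ1=011100001 Δ2=111100001 Δ3=111111001 Δ4=111111011 Δ5=111110011 | 5Δ
t=15: Δ0=111110011 Δ1=111010011 | 1Δ
t=16: Δ0=111010011 Δ1=111110011 Δ2=011110011 Δ3=011101011 Δ4=011101001 Δ5=011100001 | 5Δ
t=17: Δ0=011100001 Δ1=011000001 | 1Δ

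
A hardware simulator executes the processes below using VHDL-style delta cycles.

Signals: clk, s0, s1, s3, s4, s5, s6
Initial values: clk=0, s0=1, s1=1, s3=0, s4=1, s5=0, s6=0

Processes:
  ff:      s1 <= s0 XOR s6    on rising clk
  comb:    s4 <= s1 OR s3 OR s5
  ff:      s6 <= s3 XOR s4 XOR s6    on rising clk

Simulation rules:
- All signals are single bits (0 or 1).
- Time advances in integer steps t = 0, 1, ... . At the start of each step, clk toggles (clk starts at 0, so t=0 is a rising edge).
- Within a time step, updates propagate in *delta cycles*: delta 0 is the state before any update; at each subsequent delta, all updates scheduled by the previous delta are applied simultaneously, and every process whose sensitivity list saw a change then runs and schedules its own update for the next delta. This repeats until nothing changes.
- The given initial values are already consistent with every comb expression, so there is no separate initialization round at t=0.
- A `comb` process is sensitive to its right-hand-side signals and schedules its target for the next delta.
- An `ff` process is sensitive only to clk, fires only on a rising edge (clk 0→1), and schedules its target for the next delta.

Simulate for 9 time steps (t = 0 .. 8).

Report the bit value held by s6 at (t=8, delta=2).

0

[bits: s5,s3,s4,s6,s0,s1,clk]
t=0: Δ0=0010110 Δ1=0010111 Δ2=0011111 | 2Δ
t=1: Δ0=0011111 Δ1=0011110 | 1Δ
t=2: Δ0=0011110 Δ1=0011111 Δ2=0010101 Δ3=0000101 | 3Δ
t=3: Δ0=0000101 Δ1=0000100 | 1Δ
t=4: Δ0=0000100 Δ1=0000101 Δ2=0000111 Δ3=0010111 | 3Δ
t=5: Δ0=0010111 Δ1=0010110 | 1Δ
t=6: Δ0=0010110 Δ1=0010111 Δ2=0011111 | 2Δ
t=7: Δ0=0011111 Δ1=0011110 | 1Δ
t=8: Δ0=0011110 Δ1=0011111 Δ2=0010101 Δ3=0000101 | 3Δ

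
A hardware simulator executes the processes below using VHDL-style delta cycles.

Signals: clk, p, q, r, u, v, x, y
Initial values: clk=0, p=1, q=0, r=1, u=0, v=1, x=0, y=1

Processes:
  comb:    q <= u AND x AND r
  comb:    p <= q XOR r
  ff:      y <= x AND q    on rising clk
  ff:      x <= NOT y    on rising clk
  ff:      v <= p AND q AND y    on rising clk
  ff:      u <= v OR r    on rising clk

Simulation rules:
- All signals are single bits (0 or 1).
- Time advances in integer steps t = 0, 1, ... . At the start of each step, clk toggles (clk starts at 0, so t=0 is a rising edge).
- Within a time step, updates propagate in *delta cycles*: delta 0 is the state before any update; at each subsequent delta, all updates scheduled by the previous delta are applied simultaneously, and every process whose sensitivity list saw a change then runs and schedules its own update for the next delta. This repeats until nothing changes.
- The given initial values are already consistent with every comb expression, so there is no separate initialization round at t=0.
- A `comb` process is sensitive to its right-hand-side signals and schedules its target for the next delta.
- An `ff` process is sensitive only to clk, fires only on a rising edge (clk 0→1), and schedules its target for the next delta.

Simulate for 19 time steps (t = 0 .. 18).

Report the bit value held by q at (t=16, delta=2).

0

t=0 Δ0: p=1 q=0 clk=0 v=1 x=0 y=1 u=0 r=1
  Δ1: clk:0→1
  Δ2: v:1→0, y:1→0, u:0→1
  (2Δ to stable)
t=1 Δ0: p=1 q=0 clk=1 v=0 x=0 y=0 u=1 r=1
  Δ1: clk:1→0
  (1Δ to stable)
t=2 Δ0: p=1 q=0 clk=0 v=0 x=0 y=0 u=1 r=1
  Δ1: clk:0→1
  Δ2: x:0→1
  Δ3: q:0→1
  Δ4: p:1→0
  (4Δ to stable)
t=3 Δ0: p=0 q=1 clk=1 v=0 x=1 y=0 u=1 r=1
  Δ1: clk:1→0
  (1Δ to stable)
t=4 Δ0: p=0 q=1 clk=0 v=0 x=1 y=0 u=1 r=1
  Δ1: clk:0→1
  Δ2: y:0→1
  (2Δ to stable)
t=5 Δ0: p=0 q=1 clk=1 v=0 x=1 y=1 u=1 r=1
  Δ1: clk:1→0
  (1Δ to stable)
t=6 Δ0: p=0 q=1 clk=0 v=0 x=1 y=1 u=1 r=1
  Δ1: clk:0→1
  Δ2: x:1→0
  Δ3: q:1→0
  Δ4: p:0→1
  (4Δ to stable)
t=7 Δ0: p=1 q=0 clk=1 v=0 x=0 y=1 u=1 r=1
  Δ1: clk:1→0
  (1Δ to stable)
t=8 Δ0: p=1 q=0 clk=0 v=0 x=0 y=1 u=1 r=1
  Δ1: clk:0→1
  Δ2: y:1→0
  (2Δ to stable)
t=9 Δ0: p=1 q=0 clk=1 v=0 x=0 y=0 u=1 r=1
  Δ1: clk:1→0
  (1Δ to stable)
t=10 Δ0: p=1 q=0 clk=0 v=0 x=0 y=0 u=1 r=1
  Δ1: clk:0→1
  Δ2: x:0→1
  Δ3: q:0→1
  Δ4: p:1→0
  (4Δ to stable)
t=11 Δ0: p=0 q=1 clk=1 v=0 x=1 y=0 u=1 r=1
  Δ1: clk:1→0
  (1Δ to stable)
t=12 Δ0: p=0 q=1 clk=0 v=0 x=1 y=0 u=1 r=1
  Δ1: clk:0→1
  Δ2: y:0→1
  (2Δ to stable)
t=13 Δ0: p=0 q=1 clk=1 v=0 x=1 y=1 u=1 r=1
  Δ1: clk:1→0
  (1Δ to stable)
t=14 Δ0: p=0 q=1 clk=0 v=0 x=1 y=1 u=1 r=1
  Δ1: clk:0→1
  Δ2: x:1→0
  Δ3: q:1→0
  Δ4: p:0→1
  (4Δ to stable)
t=15 Δ0: p=1 q=0 clk=1 v=0 x=0 y=1 u=1 r=1
  Δ1: clk:1→0
  (1Δ to stable)
t=16 Δ0: p=1 q=0 clk=0 v=0 x=0 y=1 u=1 r=1
  Δ1: clk:0→1
  Δ2: y:1→0
  (2Δ to stable)
t=17 Δ0: p=1 q=0 clk=1 v=0 x=0 y=0 u=1 r=1
  Δ1: clk:1→0
  (1Δ to stable)
t=18 Δ0: p=1 q=0 clk=0 v=0 x=0 y=0 u=1 r=1
  Δ1: clk:0→1
  Δ2: x:0→1
  Δ3: q:0→1
  Δ4: p:1→0
  (4Δ to stable)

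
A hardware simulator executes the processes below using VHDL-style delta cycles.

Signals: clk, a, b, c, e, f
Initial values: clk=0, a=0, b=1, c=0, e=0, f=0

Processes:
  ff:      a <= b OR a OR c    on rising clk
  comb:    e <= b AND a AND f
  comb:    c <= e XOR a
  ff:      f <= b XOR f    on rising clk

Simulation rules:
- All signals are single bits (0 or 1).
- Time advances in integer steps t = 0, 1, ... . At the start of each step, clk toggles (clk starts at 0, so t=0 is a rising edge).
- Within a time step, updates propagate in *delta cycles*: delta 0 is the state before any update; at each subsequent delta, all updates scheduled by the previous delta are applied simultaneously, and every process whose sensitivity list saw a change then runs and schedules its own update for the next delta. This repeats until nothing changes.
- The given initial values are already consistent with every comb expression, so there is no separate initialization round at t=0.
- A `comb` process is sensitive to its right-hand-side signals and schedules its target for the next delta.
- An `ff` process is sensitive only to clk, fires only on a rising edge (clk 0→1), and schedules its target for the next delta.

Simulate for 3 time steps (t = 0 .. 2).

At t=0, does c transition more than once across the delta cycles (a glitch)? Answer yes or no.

[bits: b,e,a,c,f,clk]
t=0: Δ0=100000 Δ1=100001 Δ2=101011 Δ3=111111 Δ4=111011 | 4Δ
t=1: Δ0=111011 Δ1=111010 | 1Δ
t=2: Δ0=111010 Δ1=111011 Δ2=111001 Δ3=101001 Δ4=101101 | 4Δ

yes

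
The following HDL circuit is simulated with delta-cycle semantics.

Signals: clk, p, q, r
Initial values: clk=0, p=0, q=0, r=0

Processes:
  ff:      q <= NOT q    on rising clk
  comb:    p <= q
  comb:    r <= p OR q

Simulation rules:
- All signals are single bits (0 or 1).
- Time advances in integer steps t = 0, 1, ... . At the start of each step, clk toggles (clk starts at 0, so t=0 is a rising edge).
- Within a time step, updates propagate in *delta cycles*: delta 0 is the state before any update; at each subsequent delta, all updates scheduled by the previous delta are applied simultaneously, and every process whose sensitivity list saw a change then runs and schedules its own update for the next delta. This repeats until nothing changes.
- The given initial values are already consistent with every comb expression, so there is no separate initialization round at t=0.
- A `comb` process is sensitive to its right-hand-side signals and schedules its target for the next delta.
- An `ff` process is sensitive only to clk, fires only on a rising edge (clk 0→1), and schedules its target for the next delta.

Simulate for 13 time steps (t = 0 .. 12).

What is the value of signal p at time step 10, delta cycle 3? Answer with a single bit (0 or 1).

0

t0.Δ0 clk=0 q=0 r=0 p=0
t0.Δ1 clk=1 q=0 r=0 p=0
t0.Δ2 clk=1 q=1 r=0 p=0
t0.Δ3 clk=1 q=1 r=1 p=1
t1.Δ0 clk=1 q=1 r=1 p=1
t1.Δ1 clk=0 q=1 r=1 p=1
t2.Δ0 clk=0 q=1 r=1 p=1
t2.Δ1 clk=1 q=1 r=1 p=1
t2.Δ2 clk=1 q=0 r=1 p=1
t2.Δ3 clk=1 q=0 r=1 p=0
t2.Δ4 clk=1 q=0 r=0 p=0
t3.Δ0 clk=1 q=0 r=0 p=0
t3.Δ1 clk=0 q=0 r=0 p=0
t4.Δ0 clk=0 q=0 r=0 p=0
t4.Δ1 clk=1 q=0 r=0 p=0
t4.Δ2 clk=1 q=1 r=0 p=0
t4.Δ3 clk=1 q=1 r=1 p=1
t5.Δ0 clk=1 q=1 r=1 p=1
t5.Δ1 clk=0 q=1 r=1 p=1
t6.Δ0 clk=0 q=1 r=1 p=1
t6.Δ1 clk=1 q=1 r=1 p=1
t6.Δ2 clk=1 q=0 r=1 p=1
t6.Δ3 clk=1 q=0 r=1 p=0
t6.Δ4 clk=1 q=0 r=0 p=0
t7.Δ0 clk=1 q=0 r=0 p=0
t7.Δ1 clk=0 q=0 r=0 p=0
t8.Δ0 clk=0 q=0 r=0 p=0
t8.Δ1 clk=1 q=0 r=0 p=0
t8.Δ2 clk=1 q=1 r=0 p=0
t8.Δ3 clk=1 q=1 r=1 p=1
t9.Δ0 clk=1 q=1 r=1 p=1
t9.Δ1 clk=0 q=1 r=1 p=1
t10.Δ0 clk=0 q=1 r=1 p=1
t10.Δ1 clk=1 q=1 r=1 p=1
t10.Δ2 clk=1 q=0 r=1 p=1
t10.Δ3 clk=1 q=0 r=1 p=0
t10.Δ4 clk=1 q=0 r=0 p=0
t11.Δ0 clk=1 q=0 r=0 p=0
t11.Δ1 clk=0 q=0 r=0 p=0
t12.Δ0 clk=0 q=0 r=0 p=0
t12.Δ1 clk=1 q=0 r=0 p=0
t12.Δ2 clk=1 q=1 r=0 p=0
t12.Δ3 clk=1 q=1 r=1 p=1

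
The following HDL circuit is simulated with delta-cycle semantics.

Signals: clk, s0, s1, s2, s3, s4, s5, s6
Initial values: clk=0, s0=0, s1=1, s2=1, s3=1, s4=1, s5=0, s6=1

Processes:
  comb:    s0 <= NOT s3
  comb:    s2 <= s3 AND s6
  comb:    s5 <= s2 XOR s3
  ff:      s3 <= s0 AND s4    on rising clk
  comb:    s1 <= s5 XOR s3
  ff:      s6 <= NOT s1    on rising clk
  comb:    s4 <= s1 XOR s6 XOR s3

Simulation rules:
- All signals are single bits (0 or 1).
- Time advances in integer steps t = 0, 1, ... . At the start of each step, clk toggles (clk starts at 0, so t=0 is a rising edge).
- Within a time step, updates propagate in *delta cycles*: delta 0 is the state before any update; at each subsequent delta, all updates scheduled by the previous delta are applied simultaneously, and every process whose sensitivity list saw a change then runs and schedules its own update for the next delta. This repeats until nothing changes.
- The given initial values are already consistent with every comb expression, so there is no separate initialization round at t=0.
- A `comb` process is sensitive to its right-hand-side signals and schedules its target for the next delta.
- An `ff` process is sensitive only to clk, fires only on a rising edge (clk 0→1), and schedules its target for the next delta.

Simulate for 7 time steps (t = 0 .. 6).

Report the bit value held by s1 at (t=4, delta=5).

t=0 Δ0: clk=0 s0=0 s4=1 s5=0 s3=1 s1=1 s6=1 s2=1
  Δ1: clk:0→1
  Δ2: s3:1→0, s6:1→0
  Δ3: s0:0→1, s5:0→1, s1:1→0, s2:1→0
  Δ4: s4:1→0, s5:1→0, s1:0→1
  Δ5: s4:0→1, s1:1→0
  Δ6: s4:1→0
  (6Δ to stable)
t=1 Δ0: clk=1 s0=1 s4=0 s5=0 s3=0 s1=0 s6=0 s2=0
  Δ1: clk:1→0
  (1Δ to stable)
t=2 Δ0: clk=0 s0=1 s4=0 s5=0 s3=0 s1=0 s6=0 s2=0
  Δ1: clk:0→1
  Δ2: s6:0→1
  Δ3: s4:0→1
  (3Δ to stable)
t=3 Δ0: clk=1 s0=1 s4=1 s5=0 s3=0 s1=0 s6=1 s2=0
  Δ1: clk:1→0
  (1Δ to stable)
t=4 Δ0: clk=0 s0=1 s4=1 s5=0 s3=0 s1=0 s6=1 s2=0
  Δ1: clk:0→1
  Δ2: s3:0→1
  Δ3: s0:1→0, s4:1→0, s5:0→1, s1:0→1, s2:0→1
  Δ4: s4:0→1, s5:1→0, s1:1→0
  Δ5: s4:1→0, s1:0→1
  Δ6: s4:0→1
  (6Δ to stable)
t=5 Δ0: clk=1 s0=0 s4=1 s5=0 s3=1 s1=1 s6=1 s2=1
  Δ1: clk:1→0
  (1Δ to stable)
t=6 Δ0: clk=0 s0=0 s4=1 s5=0 s3=1 s1=1 s6=1 s2=1
  Δ1: clk:0→1
  Δ2: s3:1→0, s6:1→0
  Δ3: s0:0→1, s5:0→1, s1:1→0, s2:1→0
  Δ4: s4:1→0, s5:1→0, s1:0→1
  Δ5: s4:0→1, s1:1→0
  Δ6: s4:1→0
  (6Δ to stable)

1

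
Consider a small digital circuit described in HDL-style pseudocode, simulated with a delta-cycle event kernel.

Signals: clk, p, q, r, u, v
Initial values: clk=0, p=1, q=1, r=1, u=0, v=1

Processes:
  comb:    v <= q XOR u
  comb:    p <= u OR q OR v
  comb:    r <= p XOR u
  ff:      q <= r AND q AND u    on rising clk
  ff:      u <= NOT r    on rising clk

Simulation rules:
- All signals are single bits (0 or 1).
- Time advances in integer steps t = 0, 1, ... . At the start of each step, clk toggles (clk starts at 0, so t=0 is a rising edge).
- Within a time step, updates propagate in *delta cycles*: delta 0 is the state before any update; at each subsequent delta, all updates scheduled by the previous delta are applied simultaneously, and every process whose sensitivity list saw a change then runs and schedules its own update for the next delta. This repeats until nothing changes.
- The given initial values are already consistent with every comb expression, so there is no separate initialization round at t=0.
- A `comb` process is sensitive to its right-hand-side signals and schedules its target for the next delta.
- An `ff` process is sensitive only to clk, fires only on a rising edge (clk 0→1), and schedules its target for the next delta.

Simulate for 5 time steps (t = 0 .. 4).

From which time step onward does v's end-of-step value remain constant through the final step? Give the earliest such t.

2

t=0 Δ0: r=1 v=1 clk=0 q=1 p=1 u=0
  Δ1: clk:0→1
  Δ2: q:1→0
  Δ3: v:1→0
  Δ4: p:1→0
  Δ5: r:1→0
  (5Δ to stable)
t=1 Δ0: r=0 v=0 clk=1 q=0 p=0 u=0
  Δ1: clk:1→0
  (1Δ to stable)
t=2 Δ0: r=0 v=0 clk=0 q=0 p=0 u=0
  Δ1: clk:0→1
  Δ2: u:0→1
  Δ3: r:0→1, v:0→1, p:0→1
  Δ4: r:1→0
  (4Δ to stable)
t=3 Δ0: r=0 v=1 clk=1 q=0 p=1 u=1
  Δ1: clk:1→0
  (1Δ to stable)
t=4 Δ0: r=0 v=1 clk=0 q=0 p=1 u=1
  Δ1: clk:0→1
  (1Δ to stable)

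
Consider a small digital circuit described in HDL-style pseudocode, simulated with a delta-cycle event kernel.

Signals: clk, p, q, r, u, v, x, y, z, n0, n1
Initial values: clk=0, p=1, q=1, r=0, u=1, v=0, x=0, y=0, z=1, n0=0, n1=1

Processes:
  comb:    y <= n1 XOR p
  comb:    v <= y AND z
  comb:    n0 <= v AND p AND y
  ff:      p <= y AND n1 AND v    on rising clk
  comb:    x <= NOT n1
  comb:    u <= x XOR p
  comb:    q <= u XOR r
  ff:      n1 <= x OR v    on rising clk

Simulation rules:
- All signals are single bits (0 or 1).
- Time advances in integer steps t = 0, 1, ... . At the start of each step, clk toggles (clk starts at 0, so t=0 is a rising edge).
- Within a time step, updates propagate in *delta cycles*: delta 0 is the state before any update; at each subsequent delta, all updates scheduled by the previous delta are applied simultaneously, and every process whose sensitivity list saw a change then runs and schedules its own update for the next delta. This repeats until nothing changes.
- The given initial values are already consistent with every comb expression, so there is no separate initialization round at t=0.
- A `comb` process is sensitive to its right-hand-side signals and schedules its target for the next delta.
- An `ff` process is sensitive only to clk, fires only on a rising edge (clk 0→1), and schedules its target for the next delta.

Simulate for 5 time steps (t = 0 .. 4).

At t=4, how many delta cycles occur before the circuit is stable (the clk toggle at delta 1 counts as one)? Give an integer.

t=0 Δ0: n0=0 clk=0 n1=1 u=1 p=1 y=0 x=0 q=1 z=1 v=0 r=0
  Δ1: clk:0→1
  Δ2: n1:1→0, p:1→0
  Δ3: u:1→0, x:0→1
  Δ4: u:0→1, q:1→0
  Δ5: q:0→1
  (5Δ to stable)
t=1 Δ0: n0=0 clk=1 n1=0 u=1 p=0 y=0 x=1 q=1 z=1 v=0 r=0
  Δ1: clk:1→0
  (1Δ to stable)
t=2 Δ0: n0=0 clk=0 n1=0 u=1 p=0 y=0 x=1 q=1 z=1 v=0 r=0
  Δ1: clk:0→1
  Δ2: n1:0→1
  Δ3: y:0→1, x:1→0
  Δ4: u:1→0, v:0→1
  Δ5: q:1→0
  (5Δ to stable)
t=3 Δ0: n0=0 clk=1 n1=1 u=0 p=0 y=1 x=0 q=0 z=1 v=1 r=0
  Δ1: clk:1→0
  (1Δ to stable)
t=4 Δ0: n0=0 clk=0 n1=1 u=0 p=0 y=1 x=0 q=0 z=1 v=1 r=0
  Δ1: clk:0→1
  Δ2: p:0→1
  Δ3: n0:0→1, u:0→1, y:1→0
  Δ4: n0:1→0, q:0→1, v:1→0
  (4Δ to stable)

4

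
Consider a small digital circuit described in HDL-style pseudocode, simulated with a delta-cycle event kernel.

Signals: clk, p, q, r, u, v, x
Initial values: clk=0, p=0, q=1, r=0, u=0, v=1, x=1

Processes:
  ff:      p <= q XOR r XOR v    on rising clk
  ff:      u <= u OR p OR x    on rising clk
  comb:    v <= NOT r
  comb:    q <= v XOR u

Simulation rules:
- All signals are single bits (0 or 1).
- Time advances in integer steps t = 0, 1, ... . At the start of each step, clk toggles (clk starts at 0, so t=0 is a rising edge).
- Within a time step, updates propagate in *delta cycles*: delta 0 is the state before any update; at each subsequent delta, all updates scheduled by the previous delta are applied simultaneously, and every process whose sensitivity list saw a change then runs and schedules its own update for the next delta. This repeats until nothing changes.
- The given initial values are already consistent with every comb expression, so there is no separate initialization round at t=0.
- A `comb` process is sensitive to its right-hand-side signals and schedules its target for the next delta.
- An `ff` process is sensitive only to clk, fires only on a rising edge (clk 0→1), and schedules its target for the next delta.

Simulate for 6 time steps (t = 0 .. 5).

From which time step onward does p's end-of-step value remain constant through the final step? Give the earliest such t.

2

t0.Δ0 u=0 v=1 q=1 clk=0 r=0 p=0 x=1
t0.Δ1 u=0 v=1 q=1 clk=1 r=0 p=0 x=1
t0.Δ2 u=1 v=1 q=1 clk=1 r=0 p=0 x=1
t0.Δ3 u=1 v=1 q=0 clk=1 r=0 p=0 x=1
t1.Δ0 u=1 v=1 q=0 clk=1 r=0 p=0 x=1
t1.Δ1 u=1 v=1 q=0 clk=0 r=0 p=0 x=1
t2.Δ0 u=1 v=1 q=0 clk=0 r=0 p=0 x=1
t2.Δ1 u=1 v=1 q=0 clk=1 r=0 p=0 x=1
t2.Δ2 u=1 v=1 q=0 clk=1 r=0 p=1 x=1
t3.Δ0 u=1 v=1 q=0 clk=1 r=0 p=1 x=1
t3.Δ1 u=1 v=1 q=0 clk=0 r=0 p=1 x=1
t4.Δ0 u=1 v=1 q=0 clk=0 r=0 p=1 x=1
t4.Δ1 u=1 v=1 q=0 clk=1 r=0 p=1 x=1
t5.Δ0 u=1 v=1 q=0 clk=1 r=0 p=1 x=1
t5.Δ1 u=1 v=1 q=0 clk=0 r=0 p=1 x=1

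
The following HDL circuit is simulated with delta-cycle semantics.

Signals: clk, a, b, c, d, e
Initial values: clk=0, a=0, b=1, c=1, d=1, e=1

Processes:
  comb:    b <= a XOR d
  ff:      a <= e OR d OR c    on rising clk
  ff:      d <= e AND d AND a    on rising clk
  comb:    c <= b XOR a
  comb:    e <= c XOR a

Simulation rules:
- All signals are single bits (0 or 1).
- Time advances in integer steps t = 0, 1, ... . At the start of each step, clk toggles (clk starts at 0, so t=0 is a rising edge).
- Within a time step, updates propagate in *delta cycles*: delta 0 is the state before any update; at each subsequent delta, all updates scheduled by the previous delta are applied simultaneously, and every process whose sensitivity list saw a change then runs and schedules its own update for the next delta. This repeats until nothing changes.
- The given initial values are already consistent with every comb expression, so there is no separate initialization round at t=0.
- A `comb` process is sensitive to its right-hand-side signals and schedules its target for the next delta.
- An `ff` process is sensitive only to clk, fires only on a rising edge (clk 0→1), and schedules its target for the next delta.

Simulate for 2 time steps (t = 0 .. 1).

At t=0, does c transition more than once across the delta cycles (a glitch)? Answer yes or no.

no

t=0 Δ0: a=0 e=1 b=1 clk=0 c=1 d=1
  Δ1: clk:0→1
  Δ2: a:0→1, d:1→0
  Δ3: e:1→0, c:1→0
  Δ4: e:0→1
  (4Δ to stable)
t=1 Δ0: a=1 e=1 b=1 clk=1 c=0 d=0
  Δ1: clk:1→0
  (1Δ to stable)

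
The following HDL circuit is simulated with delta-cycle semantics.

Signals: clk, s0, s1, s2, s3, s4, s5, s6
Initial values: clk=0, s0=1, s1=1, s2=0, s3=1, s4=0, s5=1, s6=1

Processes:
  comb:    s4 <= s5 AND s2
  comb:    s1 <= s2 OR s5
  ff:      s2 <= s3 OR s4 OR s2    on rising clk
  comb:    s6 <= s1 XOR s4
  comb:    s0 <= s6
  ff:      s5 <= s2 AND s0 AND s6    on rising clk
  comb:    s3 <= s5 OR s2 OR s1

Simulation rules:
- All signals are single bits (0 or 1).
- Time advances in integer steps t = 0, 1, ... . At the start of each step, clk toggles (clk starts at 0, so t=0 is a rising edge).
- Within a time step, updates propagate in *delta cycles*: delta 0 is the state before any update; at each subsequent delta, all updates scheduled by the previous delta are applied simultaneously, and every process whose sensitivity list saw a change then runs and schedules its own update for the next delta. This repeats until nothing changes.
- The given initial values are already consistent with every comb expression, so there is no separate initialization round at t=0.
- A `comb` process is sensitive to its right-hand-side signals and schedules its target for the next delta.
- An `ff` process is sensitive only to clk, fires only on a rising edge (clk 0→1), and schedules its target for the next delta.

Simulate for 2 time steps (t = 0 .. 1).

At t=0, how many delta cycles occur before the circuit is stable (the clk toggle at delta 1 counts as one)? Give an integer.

2

t=0 Δ0: s1=1 s5=1 s6=1 s4=0 s0=1 s2=0 s3=1 clk=0
  Δ1: clk:0→1
  Δ2: s5:1→0, s2:0→1
  (2Δ to stable)
t=1 Δ0: s1=1 s5=0 s6=1 s4=0 s0=1 s2=1 s3=1 clk=1
  Δ1: clk:1→0
  (1Δ to stable)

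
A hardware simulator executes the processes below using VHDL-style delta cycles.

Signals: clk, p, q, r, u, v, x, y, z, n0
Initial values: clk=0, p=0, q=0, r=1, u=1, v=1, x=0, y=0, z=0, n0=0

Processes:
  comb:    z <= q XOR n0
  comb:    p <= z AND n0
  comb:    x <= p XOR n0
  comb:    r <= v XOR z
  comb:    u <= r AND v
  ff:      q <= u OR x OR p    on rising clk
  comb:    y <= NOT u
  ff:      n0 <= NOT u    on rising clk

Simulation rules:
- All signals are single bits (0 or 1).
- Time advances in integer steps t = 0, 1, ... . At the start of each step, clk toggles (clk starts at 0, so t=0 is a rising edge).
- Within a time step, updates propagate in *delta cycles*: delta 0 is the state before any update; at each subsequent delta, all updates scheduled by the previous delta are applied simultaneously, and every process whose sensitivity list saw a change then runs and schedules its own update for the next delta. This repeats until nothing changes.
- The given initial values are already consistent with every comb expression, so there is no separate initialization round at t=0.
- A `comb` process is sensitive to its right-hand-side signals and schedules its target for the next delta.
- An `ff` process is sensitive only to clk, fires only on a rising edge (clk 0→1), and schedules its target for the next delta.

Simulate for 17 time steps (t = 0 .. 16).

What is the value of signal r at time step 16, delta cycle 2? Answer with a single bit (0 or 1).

t0.Δ0 z=0 r=1 y=0 u=1 n0=0 clk=0 v=1 q=0 p=0 x=0
t0.Δ1 z=0 r=1 y=0 u=1 n0=0 clk=1 v=1 q=0 p=0 x=0
t0.Δ2 z=0 r=1 y=0 u=1 n0=0 clk=1 v=1 q=1 p=0 x=0
t0.Δ3 z=1 r=1 y=0 u=1 n0=0 clk=1 v=1 q=1 p=0 x=0
t0.Δ4 z=1 r=0 y=0 u=1 n0=0 clk=1 v=1 q=1 p=0 x=0
t0.Δ5 z=1 r=0 y=0 u=0 n0=0 clk=1 v=1 q=1 p=0 x=0
t0.Δ6 z=1 r=0 y=1 u=0 n0=0 clk=1 v=1 q=1 p=0 x=0
t1.Δ0 z=1 r=0 y=1 u=0 n0=0 clk=1 v=1 q=1 p=0 x=0
t1.Δ1 z=1 r=0 y=1 u=0 n0=0 clk=0 v=1 q=1 p=0 x=0
t2.Δ0 z=1 r=0 y=1 u=0 n0=0 clk=0 v=1 q=1 p=0 x=0
t2.Δ1 z=1 r=0 y=1 u=0 n0=0 clk=1 v=1 q=1 p=0 x=0
t2.Δ2 z=1 r=0 y=1 u=0 n0=1 clk=1 v=1 q=0 p=0 x=0
t2.Δ3 z=1 r=0 y=1 u=0 n0=1 clk=1 v=1 q=0 p=1 x=1
t2.Δ4 z=1 r=0 y=1 u=0 n0=1 clk=1 v=1 q=0 p=1 x=0
t3.Δ0 z=1 r=0 y=1 u=0 n0=1 clk=1 v=1 q=0 p=1 x=0
t3.Δ1 z=1 r=0 y=1 u=0 n0=1 clk=0 v=1 q=0 p=1 x=0
t4.Δ0 z=1 r=0 y=1 u=0 n0=1 clk=0 v=1 q=0 p=1 x=0
t4.Δ1 z=1 r=0 y=1 u=0 n0=1 clk=1 v=1 q=0 p=1 x=0
t4.Δ2 z=1 r=0 y=1 u=0 n0=1 clk=1 v=1 q=1 p=1 x=0
t4.Δ3 z=0 r=0 y=1 u=0 n0=1 clk=1 v=1 q=1 p=1 x=0
t4.Δ4 z=0 r=1 y=1 u=0 n0=1 clk=1 v=1 q=1 p=0 x=0
t4.Δ5 z=0 r=1 y=1 u=1 n0=1 clk=1 v=1 q=1 p=0 x=1
t4.Δ6 z=0 r=1 y=0 u=1 n0=1 clk=1 v=1 q=1 p=0 x=1
t5.Δ0 z=0 r=1 y=0 u=1 n0=1 clk=1 v=1 q=1 p=0 x=1
t5.Δ1 z=0 r=1 y=0 u=1 n0=1 clk=0 v=1 q=1 p=0 x=1
t6.Δ0 z=0 r=1 y=0 u=1 n0=1 clk=0 v=1 q=1 p=0 x=1
t6.Δ1 z=0 r=1 y=0 u=1 n0=1 clk=1 v=1 q=1 p=0 x=1
t6.Δ2 z=0 r=1 y=0 u=1 n0=0 clk=1 v=1 q=1 p=0 x=1
t6.Δ3 z=1 r=1 y=0 u=1 n0=0 clk=1 v=1 q=1 p=0 x=0
t6.Δ4 z=1 r=0 y=0 u=1 n0=0 clk=1 v=1 q=1 p=0 x=0
t6.Δ5 z=1 r=0 y=0 u=0 n0=0 clk=1 v=1 q=1 p=0 x=0
t6.Δ6 z=1 r=0 y=1 u=0 n0=0 clk=1 v=1 q=1 p=0 x=0
t7.Δ0 z=1 r=0 y=1 u=0 n0=0 clk=1 v=1 q=1 p=0 x=0
t7.Δ1 z=1 r=0 y=1 u=0 n0=0 clk=0 v=1 q=1 p=0 x=0
t8.Δ0 z=1 r=0 y=1 u=0 n0=0 clk=0 v=1 q=1 p=0 x=0
t8.Δ1 z=1 r=0 y=1 u=0 n0=0 clk=1 v=1 q=1 p=0 x=0
t8.Δ2 z=1 r=0 y=1 u=0 n0=1 clk=1 v=1 q=0 p=0 x=0
t8.Δ3 z=1 r=0 y=1 u=0 n0=1 clk=1 v=1 q=0 p=1 x=1
t8.Δ4 z=1 r=0 y=1 u=0 n0=1 clk=1 v=1 q=0 p=1 x=0
t9.Δ0 z=1 r=0 y=1 u=0 n0=1 clk=1 v=1 q=0 p=1 x=0
t9.Δ1 z=1 r=0 y=1 u=0 n0=1 clk=0 v=1 q=0 p=1 x=0
t10.Δ0 z=1 r=0 y=1 u=0 n0=1 clk=0 v=1 q=0 p=1 x=0
t10.Δ1 z=1 r=0 y=1 u=0 n0=1 clk=1 v=1 q=0 p=1 x=0
t10.Δ2 z=1 r=0 y=1 u=0 n0=1 clk=1 v=1 q=1 p=1 x=0
t10.Δ3 z=0 r=0 y=1 u=0 n0=1 clk=1 v=1 q=1 p=1 x=0
t10.Δ4 z=0 r=1 y=1 u=0 n0=1 clk=1 v=1 q=1 p=0 x=0
t10.Δ5 z=0 r=1 y=1 u=1 n0=1 clk=1 v=1 q=1 p=0 x=1
t10.Δ6 z=0 r=1 y=0 u=1 n0=1 clk=1 v=1 q=1 p=0 x=1
t11.Δ0 z=0 r=1 y=0 u=1 n0=1 clk=1 v=1 q=1 p=0 x=1
t11.Δ1 z=0 r=1 y=0 u=1 n0=1 clk=0 v=1 q=1 p=0 x=1
t12.Δ0 z=0 r=1 y=0 u=1 n0=1 clk=0 v=1 q=1 p=0 x=1
t12.Δ1 z=0 r=1 y=0 u=1 n0=1 clk=1 v=1 q=1 p=0 x=1
t12.Δ2 z=0 r=1 y=0 u=1 n0=0 clk=1 v=1 q=1 p=0 x=1
t12.Δ3 z=1 r=1 y=0 u=1 n0=0 clk=1 v=1 q=1 p=0 x=0
t12.Δ4 z=1 r=0 y=0 u=1 n0=0 clk=1 v=1 q=1 p=0 x=0
t12.Δ5 z=1 r=0 y=0 u=0 n0=0 clk=1 v=1 q=1 p=0 x=0
t12.Δ6 z=1 r=0 y=1 u=0 n0=0 clk=1 v=1 q=1 p=0 x=0
t13.Δ0 z=1 r=0 y=1 u=0 n0=0 clk=1 v=1 q=1 p=0 x=0
t13.Δ1 z=1 r=0 y=1 u=0 n0=0 clk=0 v=1 q=1 p=0 x=0
t14.Δ0 z=1 r=0 y=1 u=0 n0=0 clk=0 v=1 q=1 p=0 x=0
t14.Δ1 z=1 r=0 y=1 u=0 n0=0 clk=1 v=1 q=1 p=0 x=0
t14.Δ2 z=1 r=0 y=1 u=0 n0=1 clk=1 v=1 q=0 p=0 x=0
t14.Δ3 z=1 r=0 y=1 u=0 n0=1 clk=1 v=1 q=0 p=1 x=1
t14.Δ4 z=1 r=0 y=1 u=0 n0=1 clk=1 v=1 q=0 p=1 x=0
t15.Δ0 z=1 r=0 y=1 u=0 n0=1 clk=1 v=1 q=0 p=1 x=0
t15.Δ1 z=1 r=0 y=1 u=0 n0=1 clk=0 v=1 q=0 p=1 x=0
t16.Δ0 z=1 r=0 y=1 u=0 n0=1 clk=0 v=1 q=0 p=1 x=0
t16.Δ1 z=1 r=0 y=1 u=0 n0=1 clk=1 v=1 q=0 p=1 x=0
t16.Δ2 z=1 r=0 y=1 u=0 n0=1 clk=1 v=1 q=1 p=1 x=0
t16.Δ3 z=0 r=0 y=1 u=0 n0=1 clk=1 v=1 q=1 p=1 x=0
t16.Δ4 z=0 r=1 y=1 u=0 n0=1 clk=1 v=1 q=1 p=0 x=0
t16.Δ5 z=0 r=1 y=1 u=1 n0=1 clk=1 v=1 q=1 p=0 x=1
t16.Δ6 z=0 r=1 y=0 u=1 n0=1 clk=1 v=1 q=1 p=0 x=1

0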